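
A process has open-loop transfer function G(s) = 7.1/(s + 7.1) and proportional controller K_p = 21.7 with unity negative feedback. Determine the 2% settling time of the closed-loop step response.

T_s ≈ 0.0248 s

Closed-loop transfer function: T(s) = K_p·G(s)/(1 + K_p·G(s)) = 154.1/(s + 7.1 + 154.1) = 154.1/(s + 161.2).
Time constant τ = 1/161.2 = 0.006205 s, so the 2% settling time is about 4τ = 0.0248 s.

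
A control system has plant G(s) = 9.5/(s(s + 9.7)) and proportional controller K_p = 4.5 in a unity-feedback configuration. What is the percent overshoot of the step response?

3.1%

Closed-loop characteristic equation: s² + 9.7s + 42.75 = 0, so ω_n = 6.538 rad/s and ζ = 9.7/(2·6.538) = 0.7418.
%OS = 100·exp(−πζ/√(1−ζ²)) = 100·exp(−π·0.7418/√0.4498) = 3.1%.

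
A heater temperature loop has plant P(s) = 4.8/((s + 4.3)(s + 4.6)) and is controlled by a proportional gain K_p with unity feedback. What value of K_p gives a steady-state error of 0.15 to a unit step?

K_p = 23.4

The loop is type 0, so e_ss(step) = 1/(1 + K_pos) with K_pos = K_p·P(0).
P(0) = 0.2427. Require 1/(1 + K_p·0.2427) = 0.15, so 1 + 0.2427·K_p = 6.667.
K_p = (6.667 − 1)/0.2427 = 23.4.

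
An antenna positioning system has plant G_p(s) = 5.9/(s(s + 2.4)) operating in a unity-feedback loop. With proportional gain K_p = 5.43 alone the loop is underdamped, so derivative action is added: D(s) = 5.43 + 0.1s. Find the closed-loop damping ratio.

ζ = 0.264

Forward path: (5.43 + 0.1s)·5.9/(s(s+2.4)). The closed-loop characteristic equation is s² + (2.4 + 5.9·0.1)s + 5.9·5.43 = 0.
That is s² + 2.99s + 32.04 = 0, so ω_n = 5.66 rad/s and ζ = 2.99/(2·5.66) = 0.2641.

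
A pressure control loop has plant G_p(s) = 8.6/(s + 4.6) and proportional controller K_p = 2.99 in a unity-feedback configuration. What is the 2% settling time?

Closed-loop transfer function: T(s) = K_p·G_p(s)/(1 + K_p·G_p(s)) = 25.71/(s + 4.6 + 25.71) = 25.71/(s + 30.31).
Time constant τ = 1/30.31 = 0.03299 s, so the 2% settling time is about 4τ = 0.132 s.

T_s ≈ 0.132 s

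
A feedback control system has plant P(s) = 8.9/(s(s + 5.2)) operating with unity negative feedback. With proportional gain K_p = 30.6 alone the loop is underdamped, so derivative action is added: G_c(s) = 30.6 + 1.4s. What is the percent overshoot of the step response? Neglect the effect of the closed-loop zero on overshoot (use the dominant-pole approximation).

Forward path: (30.6 + 1.4s)·8.9/(s(s+5.2)). The closed-loop characteristic equation is s² + (5.2 + 8.9·1.4)s + 8.9·30.6 = 0.
That is s² + 17.66s + 272.3 = 0, so ω_n = 16.5 rad/s and ζ = 17.66/(2·16.5) = 0.5351.
%OS = 100·exp(−πζ/√(1−ζ²)) = 13.7%.

13.7%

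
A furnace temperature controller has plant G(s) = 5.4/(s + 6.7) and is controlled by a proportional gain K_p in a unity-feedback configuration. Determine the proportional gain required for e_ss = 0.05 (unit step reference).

The loop is type 0, so e_ss(step) = 1/(1 + K_pos) with K_pos = K_p·G(0).
G(0) = 0.806. Require 1/(1 + K_p·0.806) = 0.05, so 1 + 0.806·K_p = 20.
K_p = (20 − 1)/0.806 = 23.6.

K_p = 23.6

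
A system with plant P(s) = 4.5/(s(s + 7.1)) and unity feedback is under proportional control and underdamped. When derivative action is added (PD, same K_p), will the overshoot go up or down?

decrease

The derivative term adds K·K_d to the s-coefficient of the characteristic equation, raising 2ζω_n while ω_n is unchanged; ζ increases, so overshoot decreases.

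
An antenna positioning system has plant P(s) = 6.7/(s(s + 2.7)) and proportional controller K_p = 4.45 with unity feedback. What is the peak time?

From 1 + K_pP(s) = 0: s² + 2.7s + 29.82 = 0 ⇒ ω_n = 5.46, ζ = 0.2472.
Damped frequency ω_d = ω_n√(1−ζ²) = 5.291 rad/s, so peak time T_p = π/ω_d = 0.594 s.

T_p = 0.594 s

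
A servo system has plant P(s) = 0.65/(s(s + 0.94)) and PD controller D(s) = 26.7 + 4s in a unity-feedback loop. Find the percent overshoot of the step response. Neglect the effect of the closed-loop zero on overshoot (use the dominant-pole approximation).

22.9%

Forward path: (26.7 + 4s)·0.65/(s(s+0.94)). The closed-loop characteristic equation is s² + (0.94 + 0.65·4)s + 0.65·26.7 = 0.
That is s² + 3.54s + 17.36 = 0, so ω_n = 4.166 rad/s and ζ = 3.54/(2·4.166) = 0.4249.
%OS = 100·exp(−πζ/√(1−ζ²)) = 22.9%.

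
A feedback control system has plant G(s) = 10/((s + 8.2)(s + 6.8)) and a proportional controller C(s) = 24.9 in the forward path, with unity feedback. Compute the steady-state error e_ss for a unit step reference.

The loop is type 0. Static position error constant K_pos = C(0)·G(0) = 24.9·0.1793 = 4.466.
Steady-state error to a unit step: e_ss = 1/(1+K_pos) = 1/5.466 = 0.183.

0.183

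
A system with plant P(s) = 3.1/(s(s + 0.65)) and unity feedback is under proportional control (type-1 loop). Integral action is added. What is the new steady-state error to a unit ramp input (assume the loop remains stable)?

The integrator raises the loop to type 2, so K_v → ∞ and e_ss to a ramp is zero.

0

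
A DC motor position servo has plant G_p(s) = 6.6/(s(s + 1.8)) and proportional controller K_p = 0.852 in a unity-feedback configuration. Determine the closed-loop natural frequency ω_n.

ω_n = 2.37 rad/s

With unity feedback the closed-loop characteristic equation is s² + 1.8s + 0.852·6.6 = s² + 1.8s + 5.623 = 0.
Matching s² + 2ζω_n s + ω_n²: ω_n = √5.623 = 2.371 rad/s and 2ζω_n = 1.8, so ζ = 1.8/(2·2.371) = 0.38.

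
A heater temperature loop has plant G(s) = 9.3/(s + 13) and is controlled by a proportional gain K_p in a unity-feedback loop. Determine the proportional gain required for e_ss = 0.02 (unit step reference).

For a type-0 loop with proportional control, e_ss = 1/(1 + K_p·G(0)).
G(0) = 0.7154. Require 1/(1 + K_p·0.7154) = 0.02, so 1 + 0.7154·K_p = 50.
K_p = (50 − 1)/0.7154 = 68.5.

K_p = 68.5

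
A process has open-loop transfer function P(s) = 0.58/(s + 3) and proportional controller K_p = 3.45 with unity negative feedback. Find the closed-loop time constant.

Closed-loop transfer function: T(s) = K_p·P(s)/(1 + K_p·P(s)) = 2.001/(s + 3 + 2.001) = 2.001/(s + 5.001).
Time constant τ = 1/5.001 = 0.2 s.

τ = 0.2 s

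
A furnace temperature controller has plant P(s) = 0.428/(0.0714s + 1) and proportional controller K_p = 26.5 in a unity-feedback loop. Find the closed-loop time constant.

Closed loop: T(s) = K_p·P/(1+K_p·P) = 11.34/(0.0714s + 1 + 11.34), with pole at s = −(1 + 11.34)/0.0714 = −172.9.
Closed-loop time constant τ = 1/172.9 = 0.00579 s.

τ = 0.00579 s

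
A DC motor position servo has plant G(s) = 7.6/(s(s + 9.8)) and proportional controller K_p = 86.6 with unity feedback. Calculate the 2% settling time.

From 1 + K_pG(s) = 0: s² + 9.8s + 658.2 = 0 ⇒ ω_n = 25.65, ζ = 0.191.
2% settling time T_s ≈ 4/(ζω_n) = 4/4.9 = 0.816 s.

T_s ≈ 0.816 s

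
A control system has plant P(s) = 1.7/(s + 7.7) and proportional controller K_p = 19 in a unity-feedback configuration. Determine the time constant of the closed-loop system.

τ = 0.025 s

Closed-loop transfer function: T(s) = K_p·P(s)/(1 + K_p·P(s)) = 32.3/(s + 7.7 + 32.3) = 32.3/(s + 40).
Time constant τ = 1/40 = 0.025 s.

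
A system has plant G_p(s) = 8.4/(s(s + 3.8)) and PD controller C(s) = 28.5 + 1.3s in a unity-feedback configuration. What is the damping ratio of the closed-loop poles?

ζ = 0.476

Forward path: (28.5 + 1.3s)·8.4/(s(s+3.8)). The closed-loop characteristic equation is s² + (3.8 + 8.4·1.3)s + 8.4·28.5 = 0.
That is s² + 14.72s + 239.4 = 0, so ω_n = 15.47 rad/s and ζ = 14.72/(2·15.47) = 0.4757.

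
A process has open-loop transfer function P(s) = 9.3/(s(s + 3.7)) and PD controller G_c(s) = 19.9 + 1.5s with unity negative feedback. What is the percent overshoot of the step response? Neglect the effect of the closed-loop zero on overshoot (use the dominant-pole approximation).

6.87%

Forward path: (19.9 + 1.5s)·9.3/(s(s+3.7)). The closed-loop characteristic equation is s² + (3.7 + 9.3·1.5)s + 9.3·19.9 = 0.
That is s² + 17.65s + 185.1 = 0, so ω_n = 13.6 rad/s and ζ = 17.65/(2·13.6) = 0.6487.
%OS = 100·exp(−πζ/√(1−ζ²)) = 6.87%.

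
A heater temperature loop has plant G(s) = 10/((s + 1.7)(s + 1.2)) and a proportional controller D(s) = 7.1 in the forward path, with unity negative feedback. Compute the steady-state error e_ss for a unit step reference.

0.0279

The loop is type 0. Static position error constant K_pos = D(0)·G(0) = 7.1·4.902 = 34.8.
Steady-state error to a unit step: e_ss = 1/(1+K_pos) = 1/35.8 = 0.0279.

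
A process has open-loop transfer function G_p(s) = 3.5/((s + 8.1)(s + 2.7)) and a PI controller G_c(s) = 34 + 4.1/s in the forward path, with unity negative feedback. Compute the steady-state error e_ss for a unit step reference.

The open loop G_c(s)G_p(s) has a pole at the origin (type 1), so the static position error constant is infinite and e_ss = 1/(1+∞) = 0.

0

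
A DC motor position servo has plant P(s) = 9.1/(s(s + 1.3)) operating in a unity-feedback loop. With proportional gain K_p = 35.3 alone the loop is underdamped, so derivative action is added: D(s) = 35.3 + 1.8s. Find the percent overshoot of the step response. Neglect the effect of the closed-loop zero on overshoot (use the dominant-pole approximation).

Forward path: (35.3 + 1.8s)·9.1/(s(s+1.3)). The closed-loop characteristic equation is s² + (1.3 + 9.1·1.8)s + 9.1·35.3 = 0.
That is s² + 17.68s + 321.2 = 0, so ω_n = 17.92 rad/s and ζ = 17.68/(2·17.92) = 0.4932.
%OS = 100·exp(−πζ/√(1−ζ²)) = 16.8%.

16.8%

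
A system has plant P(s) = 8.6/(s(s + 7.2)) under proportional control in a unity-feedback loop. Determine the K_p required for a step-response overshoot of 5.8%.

From %OS = 100·exp(−πζ/√(1−ζ²)) = 5.8%, ζ = −ln(0.058)/√(π²+ln²(0.058)) = 0.6716.
Characteristic equation s² + 7.2s + 8.6K_p = 0 gives ζ = 7.2/(2√(8.6K_p)).
Setting ζ = 0.6716: √(8.6K_p) = 7.2/(2·0.6716) = 5.361, so K_p = 28.74/8.6 = 3.34.

K_p = 3.34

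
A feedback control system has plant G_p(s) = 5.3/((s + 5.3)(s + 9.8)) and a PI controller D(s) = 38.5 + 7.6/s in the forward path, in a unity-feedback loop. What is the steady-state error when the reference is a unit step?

The open loop D(s)G_p(s) has a pole at the origin (type 1), so the static position error constant is infinite and e_ss = 1/(1+∞) = 0.

0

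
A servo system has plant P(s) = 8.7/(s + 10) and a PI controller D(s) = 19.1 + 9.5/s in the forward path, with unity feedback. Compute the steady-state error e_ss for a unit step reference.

The open loop D(s)P(s) has a pole at the origin (type 1), so the static position error constant is infinite and e_ss = 1/(1+∞) = 0.

0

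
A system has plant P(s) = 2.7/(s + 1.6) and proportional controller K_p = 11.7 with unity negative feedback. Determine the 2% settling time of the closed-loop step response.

T_s ≈ 0.121 s

Closed-loop transfer function: T(s) = K_p·P(s)/(1 + K_p·P(s)) = 31.59/(s + 1.6 + 31.59) = 31.59/(s + 33.19).
Time constant τ = 1/33.19 = 0.03013 s, so the 2% settling time is about 4τ = 0.121 s.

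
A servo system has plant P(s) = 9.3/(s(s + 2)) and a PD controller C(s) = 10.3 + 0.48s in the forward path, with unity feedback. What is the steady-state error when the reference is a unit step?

0

The open loop C(s)P(s) has a pole at the origin (type 1), so the static position error constant is infinite and e_ss = 1/(1+∞) = 0.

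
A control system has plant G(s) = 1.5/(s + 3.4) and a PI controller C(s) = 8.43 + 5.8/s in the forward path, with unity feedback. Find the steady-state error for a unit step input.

0

The open loop C(s)G(s) has a pole at the origin (type 1), so the static position error constant is infinite and e_ss = 1/(1+∞) = 0.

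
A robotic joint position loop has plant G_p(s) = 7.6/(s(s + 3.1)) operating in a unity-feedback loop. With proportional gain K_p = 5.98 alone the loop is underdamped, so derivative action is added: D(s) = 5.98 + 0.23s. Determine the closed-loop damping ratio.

Forward path: (5.98 + 0.23s)·7.6/(s(s+3.1)). The closed-loop characteristic equation is s² + (3.1 + 7.6·0.23)s + 7.6·5.98 = 0.
That is s² + 4.848s + 45.45 = 0, so ω_n = 6.742 rad/s and ζ = 4.848/(2·6.742) = 0.3596.

ζ = 0.36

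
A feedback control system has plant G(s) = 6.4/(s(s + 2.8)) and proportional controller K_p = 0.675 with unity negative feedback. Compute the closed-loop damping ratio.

ζ = 0.674

1 + K_p·G(s) = 0 gives s² + 2.8s + 4.32 = 0.
So ω_n² = 4.32 ⇒ ω_n = 2.078 rad/s, and ζ = 2.8/(2ω_n) = 0.674.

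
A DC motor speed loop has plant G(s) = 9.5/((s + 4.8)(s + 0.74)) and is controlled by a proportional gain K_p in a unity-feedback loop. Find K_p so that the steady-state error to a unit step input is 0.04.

For a type-0 loop with proportional control, e_ss = 1/(1 + K_p·G(0)).
G(0) = 2.675. Require 1/(1 + K_p·2.675) = 0.04, so 1 + 2.675·K_p = 25.
K_p = (25 − 1)/2.675 = 8.97.

K_p = 8.97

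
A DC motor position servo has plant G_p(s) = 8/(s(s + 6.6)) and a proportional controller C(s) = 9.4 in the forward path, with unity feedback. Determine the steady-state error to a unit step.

The open loop C(s)G_p(s) has a pole at the origin (type 1), so the static position error constant is infinite and e_ss = 1/(1+∞) = 0.

0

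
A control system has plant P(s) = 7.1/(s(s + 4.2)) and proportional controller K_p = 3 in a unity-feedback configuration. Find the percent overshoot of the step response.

20.1%

Closed-loop characteristic equation: s² + 4.2s + 21.3 = 0, so ω_n = 4.615 rad/s and ζ = 4.2/(2·4.615) = 0.455.
%OS = 100·exp(−πζ/√(1−ζ²)) = 100·exp(−π·0.455/√0.793) = 20.1%.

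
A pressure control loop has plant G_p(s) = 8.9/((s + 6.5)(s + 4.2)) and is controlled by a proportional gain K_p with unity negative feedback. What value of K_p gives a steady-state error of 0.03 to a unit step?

K_p = 99.2

Steady-state error for a unit step on this type-0 loop is 1/(1 + K_p·G_p(0)).
G_p(0) = 0.326. Require 1/(1 + K_p·0.326) = 0.03, so 1 + 0.326·K_p = 33.33.
K_p = (33.33 − 1)/0.326 = 99.2.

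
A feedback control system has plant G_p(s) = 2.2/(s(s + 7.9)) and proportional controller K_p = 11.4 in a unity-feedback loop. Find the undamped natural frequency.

1 + K_p·G_p(s) = 0 gives s² + 7.9s + 25.08 = 0.
Matching s² + 2ζω_n s + ω_n²: ω_n = √25.08 = 5.008 rad/s and 2ζω_n = 7.9, so ζ = 7.9/(2·5.008) = 0.789.

ω_n = 5.01 rad/s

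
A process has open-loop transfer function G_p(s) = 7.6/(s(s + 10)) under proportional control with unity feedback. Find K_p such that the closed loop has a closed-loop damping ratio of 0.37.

K_p = 24

Closed-loop characteristic equation: s² + 10s + K_p·7.6 = 0.
So ω_n = √(7.6K_p) and 2ζω_n = 10, giving ζ = 10/(2√(7.6K_p)).
Setting ζ = 0.37: √(7.6K_p) = 10/(2·0.37) = 13.51, so K_p = 182.6/7.6 = 24.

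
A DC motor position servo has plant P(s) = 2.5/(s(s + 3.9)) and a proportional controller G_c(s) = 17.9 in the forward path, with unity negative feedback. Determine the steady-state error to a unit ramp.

The loop has one pole at the origin (type 1). Velocity error constant K_v = lim_{s→0} s·G_c(s)P(s) = 17.9·2.5/3.9 = 11.47.
Steady-state error to a unit ramp: e_ss = 1/K_v = 0.0872.

0.0872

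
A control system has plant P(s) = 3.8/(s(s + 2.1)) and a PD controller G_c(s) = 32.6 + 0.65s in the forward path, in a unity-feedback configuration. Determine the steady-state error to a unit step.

The open loop G_c(s)P(s) has a pole at the origin (type 1), so the static position error constant is infinite and e_ss = 1/(1+∞) = 0.

0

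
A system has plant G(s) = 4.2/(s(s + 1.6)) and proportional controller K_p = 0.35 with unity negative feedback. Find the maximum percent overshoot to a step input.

6.34%

From 1 + K_pG(s) = 0: s² + 1.6s + 1.47 = 0 ⇒ ω_n = 1.212, ζ = 0.6598.
%OS = 100·exp(−πζ/√(1−ζ²)) = 100·exp(−π·0.6598/√0.5646) = 6.34%.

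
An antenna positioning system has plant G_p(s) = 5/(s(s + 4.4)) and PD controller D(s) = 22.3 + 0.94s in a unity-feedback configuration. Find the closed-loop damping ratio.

Forward path: (22.3 + 0.94s)·5/(s(s+4.4)). The closed-loop characteristic equation is s² + (4.4 + 5·0.94)s + 5·22.3 = 0.
That is s² + 9.1s + 111.5 = 0, so ω_n = 10.56 rad/s and ζ = 9.1/(2·10.56) = 0.4309.

ζ = 0.431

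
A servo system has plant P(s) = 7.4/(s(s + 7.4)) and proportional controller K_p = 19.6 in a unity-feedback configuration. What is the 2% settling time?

From 1 + K_pP(s) = 0: s² + 7.4s + 145 = 0 ⇒ ω_n = 12.04, ζ = 0.3072.
2% settling time T_s ≈ 4/(ζω_n) = 4/3.7 = 1.08 s.

T_s ≈ 1.08 s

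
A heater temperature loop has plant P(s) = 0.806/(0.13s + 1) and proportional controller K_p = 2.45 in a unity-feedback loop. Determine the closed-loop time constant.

Closed loop: T(s) = K_p·P/(1+K_p·P) = 1.975/(0.13s + 1 + 1.975), with pole at s = −(1 + 1.975)/0.13 = −22.88.
Closed-loop time constant τ = 1/22.88 = 0.0437 s.

τ = 0.0437 s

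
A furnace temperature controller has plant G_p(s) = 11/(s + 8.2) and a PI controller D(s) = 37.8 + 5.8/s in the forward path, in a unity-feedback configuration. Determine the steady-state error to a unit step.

The open loop D(s)G_p(s) has a pole at the origin (type 1), so the static position error constant is infinite and e_ss = 1/(1+∞) = 0.

0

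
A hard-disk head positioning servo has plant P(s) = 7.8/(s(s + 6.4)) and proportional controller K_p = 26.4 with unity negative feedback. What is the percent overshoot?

48.7%

Closed-loop characteristic equation: s² + 6.4s + 205.9 = 0, so ω_n = 14.35 rad/s and ζ = 6.4/(2·14.35) = 0.223.
%OS = 100·exp(−πζ/√(1−ζ²)) = 100·exp(−π·0.223/√0.9503) = 48.7%.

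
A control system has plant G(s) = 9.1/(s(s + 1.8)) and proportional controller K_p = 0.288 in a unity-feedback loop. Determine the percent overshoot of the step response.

12.2%

Closed-loop characteristic equation: s² + 1.8s + 2.621 = 0, so ω_n = 1.619 rad/s and ζ = 1.8/(2·1.619) = 0.5559.
%OS = 100·exp(−πζ/√(1−ζ²)) = 100·exp(−π·0.5559/√0.6909) = 12.2%.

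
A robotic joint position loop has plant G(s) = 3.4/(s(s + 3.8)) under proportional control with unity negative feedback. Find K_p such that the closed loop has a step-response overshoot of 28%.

K_p = 7.53

From %OS = 100·exp(−πζ/√(1−ζ²)) = 28%, ζ = −ln(0.28)/√(π²+ln²(0.28)) = 0.3755.
Characteristic equation s² + 3.8s + 3.4K_p = 0 gives ζ = 3.8/(2√(3.4K_p)).
Setting ζ = 0.3755: √(3.4K_p) = 3.8/(2·0.3755) = 5.059, so K_p = 25.6/3.4 = 7.53.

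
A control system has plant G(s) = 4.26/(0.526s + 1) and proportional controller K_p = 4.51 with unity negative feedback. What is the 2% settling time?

Closed loop: T(s) = K_p·G/(1+K_p·G) = 19.21/(0.526s + 1 + 19.21), with pole at s = −(1 + 19.21)/0.526 = −38.43.
τ = 1/38.43 = 0.02602 s, so 2% settling time ≈ 4τ = 0.104 s.

T_s ≈ 0.104 s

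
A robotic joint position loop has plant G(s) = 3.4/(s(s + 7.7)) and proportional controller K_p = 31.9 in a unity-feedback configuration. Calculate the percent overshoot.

28.7%

The closed-loop denominator s² + 7.7s + 108.5 gives ω_n = √108.5 = 10.41 and ζ = 7.7/(2ω_n) = 0.3697.
%OS = 100·exp(−πζ/√(1−ζ²)) = 100·exp(−π·0.3697/√0.8633) = 28.7%.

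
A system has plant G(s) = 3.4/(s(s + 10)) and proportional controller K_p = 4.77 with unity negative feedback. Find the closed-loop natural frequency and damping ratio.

ω_n = 4.03 rad/s, ζ = 1.24

1 + K_p·G(s) = 0 gives s² + 10s + 16.22 = 0.
So ω_n² = 16.22 ⇒ ω_n = 4.027 rad/s, and ζ = 10/(2ω_n) = 1.24.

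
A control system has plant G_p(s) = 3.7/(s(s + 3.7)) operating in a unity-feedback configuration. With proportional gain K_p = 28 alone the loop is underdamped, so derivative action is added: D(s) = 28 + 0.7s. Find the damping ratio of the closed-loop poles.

ζ = 0.309

Forward path: (28 + 0.7s)·3.7/(s(s+3.7)). The closed-loop characteristic equation is s² + (3.7 + 3.7·0.7)s + 3.7·28 = 0.
That is s² + 6.29s + 103.6 = 0, so ω_n = 10.18 rad/s and ζ = 6.29/(2·10.18) = 0.309.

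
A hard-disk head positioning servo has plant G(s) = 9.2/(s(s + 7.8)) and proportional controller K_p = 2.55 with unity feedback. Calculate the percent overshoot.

The closed-loop denominator s² + 7.8s + 23.46 gives ω_n = √23.46 = 4.844 and ζ = 7.8/(2ω_n) = 0.8052.
%OS = 100·exp(−πζ/√(1−ζ²)) = 100·exp(−π·0.8052/√0.3517) = 1.4%.

1.4%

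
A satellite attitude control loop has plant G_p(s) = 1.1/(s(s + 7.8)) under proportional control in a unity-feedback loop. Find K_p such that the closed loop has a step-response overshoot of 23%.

K_p = 77

From %OS = 100·exp(−πζ/√(1−ζ²)) = 23%, ζ = −ln(0.23)/√(π²+ln²(0.23)) = 0.4237.
Characteristic equation s² + 7.8s + 1.1K_p = 0 gives ζ = 7.8/(2√(1.1K_p)).
Setting ζ = 0.4237: √(1.1K_p) = 7.8/(2·0.4237) = 9.204, so K_p = 84.71/1.1 = 77.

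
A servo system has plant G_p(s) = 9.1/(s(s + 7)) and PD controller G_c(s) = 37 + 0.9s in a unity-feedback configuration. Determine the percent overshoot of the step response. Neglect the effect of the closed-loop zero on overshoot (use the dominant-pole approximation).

Forward path: (37 + 0.9s)·9.1/(s(s+7)). The closed-loop characteristic equation is s² + (7 + 9.1·0.9)s + 9.1·37 = 0.
That is s² + 15.19s + 336.7 = 0, so ω_n = 18.35 rad/s and ζ = 15.19/(2·18.35) = 0.4139.
%OS = 100·exp(−πζ/√(1−ζ²)) = 24%.

24%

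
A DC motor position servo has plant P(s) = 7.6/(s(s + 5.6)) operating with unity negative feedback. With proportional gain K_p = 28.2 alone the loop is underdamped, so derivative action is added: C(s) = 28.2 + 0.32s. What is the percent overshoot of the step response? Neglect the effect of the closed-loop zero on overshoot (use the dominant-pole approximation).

40.8%

Forward path: (28.2 + 0.32s)·7.6/(s(s+5.6)). The closed-loop characteristic equation is s² + (5.6 + 7.6·0.32)s + 7.6·28.2 = 0.
That is s² + 8.032s + 214.3 = 0, so ω_n = 14.64 rad/s and ζ = 8.032/(2·14.64) = 0.2743.
%OS = 100·exp(−πζ/√(1−ζ²)) = 40.8%.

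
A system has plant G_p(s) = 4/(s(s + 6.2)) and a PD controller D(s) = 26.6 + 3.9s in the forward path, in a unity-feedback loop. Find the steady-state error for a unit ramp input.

0.0583

The loop has one pole at the origin (type 1). Velocity error constant K_v = lim_{s→0} s·D(s)G_p(s) = 26.6·4/6.2 = 17.16.
Steady-state error to a unit ramp: e_ss = 1/K_v = 0.0583.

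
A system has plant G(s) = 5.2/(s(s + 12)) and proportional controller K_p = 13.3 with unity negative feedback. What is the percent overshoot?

Closed-loop characteristic equation: s² + 12s + 69.16 = 0, so ω_n = 8.316 rad/s and ζ = 12/(2·8.316) = 0.7215.
%OS = 100·exp(−πζ/√(1−ζ²)) = 100·exp(−π·0.7215/√0.4795) = 3.79%.

3.79%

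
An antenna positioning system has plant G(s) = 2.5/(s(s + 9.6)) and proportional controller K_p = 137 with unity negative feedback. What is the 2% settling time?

From 1 + K_pG(s) = 0: s² + 9.6s + 342.5 = 0 ⇒ ω_n = 18.51, ζ = 0.2594.
2% settling time T_s ≈ 4/(ζω_n) = 4/4.8 = 0.833 s.

T_s ≈ 0.833 s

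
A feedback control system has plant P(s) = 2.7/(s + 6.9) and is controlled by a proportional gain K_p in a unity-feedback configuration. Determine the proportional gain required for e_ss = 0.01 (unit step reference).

Steady-state error for a unit step on this type-0 loop is 1/(1 + K_p·P(0)).
P(0) = 0.3913. Require 1/(1 + K_p·0.3913) = 0.01, so 1 + 0.3913·K_p = 100.
K_p = (100 − 1)/0.3913 = 253.

K_p = 253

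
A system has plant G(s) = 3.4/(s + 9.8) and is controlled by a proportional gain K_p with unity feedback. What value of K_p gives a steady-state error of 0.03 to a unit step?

K_p = 93.2

For a type-0 loop with proportional control, e_ss = 1/(1 + K_p·G(0)).
G(0) = 0.3469. Require 1/(1 + K_p·0.3469) = 0.03, so 1 + 0.3469·K_p = 33.33.
K_p = (33.33 − 1)/0.3469 = 93.2.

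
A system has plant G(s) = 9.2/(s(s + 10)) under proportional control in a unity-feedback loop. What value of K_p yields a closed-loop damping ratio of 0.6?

Closed-loop characteristic equation: s² + 10s + K_p·9.2 = 0.
So ω_n = √(9.2K_p) and 2ζω_n = 10, giving ζ = 10/(2√(9.2K_p)).
Setting ζ = 0.6: √(9.2K_p) = 10/(2·0.6) = 8.333, so K_p = 69.44/9.2 = 7.55.

K_p = 7.55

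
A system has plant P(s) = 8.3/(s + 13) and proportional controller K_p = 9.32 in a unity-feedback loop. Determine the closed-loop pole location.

Closed-loop transfer function: T(s) = K_p·P(s)/(1 + K_p·P(s)) = 77.36/(s + 13 + 77.36) = 77.36/(s + 90.36).
The closed-loop pole is at s = −90.36.

s = -90.36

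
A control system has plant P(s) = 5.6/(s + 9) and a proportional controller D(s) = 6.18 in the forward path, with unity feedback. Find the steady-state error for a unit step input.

0.206

The loop is type 0. Static position error constant K_pos = D(0)·P(0) = 6.18·0.6222 = 3.845.
Steady-state error to a unit step: e_ss = 1/(1+K_pos) = 1/4.845 = 0.206.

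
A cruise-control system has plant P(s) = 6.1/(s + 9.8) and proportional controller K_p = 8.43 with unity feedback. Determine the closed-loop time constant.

Closed-loop transfer function: T(s) = K_p·P(s)/(1 + K_p·P(s)) = 51.42/(s + 9.8 + 51.42) = 51.42/(s + 61.22).
Time constant τ = 1/61.22 = 0.0163 s.

τ = 0.0163 s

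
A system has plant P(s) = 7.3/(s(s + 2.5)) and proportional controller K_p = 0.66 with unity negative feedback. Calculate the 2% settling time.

From 1 + K_pP(s) = 0: s² + 2.5s + 4.818 = 0 ⇒ ω_n = 2.195, ζ = 0.5695.
2% settling time T_s ≈ 4/(ζω_n) = 4/1.25 = 3.2 s.

T_s ≈ 3.2 s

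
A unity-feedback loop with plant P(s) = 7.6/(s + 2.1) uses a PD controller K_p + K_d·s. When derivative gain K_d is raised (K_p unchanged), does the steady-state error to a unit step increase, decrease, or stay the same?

At s = 0 the derivative term contributes nothing: C(0) = K_p regardless of K_d, so K_pos = K_p·P(0) and e_ss are unchanged.

unchanged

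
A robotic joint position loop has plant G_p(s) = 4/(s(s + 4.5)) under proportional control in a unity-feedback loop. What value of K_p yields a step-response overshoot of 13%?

From %OS = 100·exp(−πζ/√(1−ζ²)) = 13%, ζ = −ln(0.13)/√(π²+ln²(0.13)) = 0.5446.
Characteristic equation s² + 4.5s + 4K_p = 0 gives ζ = 4.5/(2√(4K_p)).
Setting ζ = 0.5446: √(4K_p) = 4.5/(2·0.5446) = 4.131, so K_p = 17.07/4 = 4.27.

K_p = 4.27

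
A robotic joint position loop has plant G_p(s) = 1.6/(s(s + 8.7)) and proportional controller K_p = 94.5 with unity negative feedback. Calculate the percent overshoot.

30.5%

From 1 + K_pG_p(s) = 0: s² + 8.7s + 151.2 = 0 ⇒ ω_n = 12.3, ζ = 0.3538.
%OS = 100·exp(−πζ/√(1−ζ²)) = 100·exp(−π·0.3538/√0.8749) = 30.5%.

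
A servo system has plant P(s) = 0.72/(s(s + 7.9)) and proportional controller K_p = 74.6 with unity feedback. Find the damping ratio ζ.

ζ = 0.539

With unity feedback the closed-loop characteristic equation is s² + 7.9s + 74.6·0.72 = s² + 7.9s + 53.71 = 0.
Matching s² + 2ζω_n s + ω_n²: ω_n = √53.71 = 7.329 rad/s and 2ζω_n = 7.9, so ζ = 7.9/(2·7.329) = 0.539.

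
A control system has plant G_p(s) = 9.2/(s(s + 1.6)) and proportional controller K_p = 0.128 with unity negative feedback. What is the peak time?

Closed-loop characteristic equation: s² + 1.6s + 1.178 = 0, so ω_n = 1.085 rad/s and ζ = 1.6/(2·1.085) = 0.7372.
Damped frequency ω_d = ω_n√(1−ζ²) = 0.7332 rad/s, so peak time T_p = π/ω_d = 4.28 s.

T_p = 4.28 s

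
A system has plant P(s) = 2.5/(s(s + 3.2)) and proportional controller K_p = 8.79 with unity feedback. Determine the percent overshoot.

From 1 + K_pP(s) = 0: s² + 3.2s + 21.97 = 0 ⇒ ω_n = 4.688, ζ = 0.3413.
%OS = 100·exp(−πζ/√(1−ζ²)) = 100·exp(−π·0.3413/√0.8835) = 32%.

32%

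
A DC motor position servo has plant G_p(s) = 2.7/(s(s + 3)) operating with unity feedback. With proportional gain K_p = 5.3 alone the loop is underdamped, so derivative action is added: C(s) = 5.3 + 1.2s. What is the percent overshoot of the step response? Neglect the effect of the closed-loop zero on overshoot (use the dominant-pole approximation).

Forward path: (5.3 + 1.2s)·2.7/(s(s+3)). The closed-loop characteristic equation is s² + (3 + 2.7·1.2)s + 2.7·5.3 = 0.
That is s² + 6.24s + 14.31 = 0, so ω_n = 3.783 rad/s and ζ = 6.24/(2·3.783) = 0.8248.
%OS = 100·exp(−πζ/√(1−ζ²)) = 1.02%.

1.02%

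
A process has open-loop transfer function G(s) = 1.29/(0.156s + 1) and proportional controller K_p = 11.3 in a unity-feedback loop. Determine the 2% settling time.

Closed loop: T(s) = K_p·G/(1+K_p·G) = 14.58/(0.156s + 1 + 14.58), with pole at s = −(1 + 14.58)/0.156 = −99.85.
τ = 1/99.85 = 0.01001 s, so 2% settling time ≈ 4τ = 0.0401 s.

T_s ≈ 0.0401 s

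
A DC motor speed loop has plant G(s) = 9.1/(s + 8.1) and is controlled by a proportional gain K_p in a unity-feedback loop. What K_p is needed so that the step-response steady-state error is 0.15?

K_p = 5.04

For a type-0 loop with proportional control, e_ss = 1/(1 + K_p·G(0)).
G(0) = 1.123. Require 1/(1 + K_p·1.123) = 0.15, so 1 + 1.123·K_p = 6.667.
K_p = (6.667 − 1)/1.123 = 5.04.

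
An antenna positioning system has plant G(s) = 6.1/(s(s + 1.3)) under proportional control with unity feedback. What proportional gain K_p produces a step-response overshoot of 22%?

K_p = 0.367

From %OS = 100·exp(−πζ/√(1−ζ²)) = 22%, ζ = −ln(0.22)/√(π²+ln²(0.22)) = 0.4342.
Characteristic equation s² + 1.3s + 6.1K_p = 0 gives ζ = 1.3/(2√(6.1K_p)).
Setting ζ = 0.4342: √(6.1K_p) = 1.3/(2·0.4342) = 1.497, so K_p = 2.241/6.1 = 0.367.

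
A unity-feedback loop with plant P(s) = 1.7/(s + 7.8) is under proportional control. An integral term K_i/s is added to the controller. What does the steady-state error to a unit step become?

0

The integrator makes K_pos = lim_{s→0} C(s)G(s) infinite, so e_ss = 1/(1+K_pos) = 0.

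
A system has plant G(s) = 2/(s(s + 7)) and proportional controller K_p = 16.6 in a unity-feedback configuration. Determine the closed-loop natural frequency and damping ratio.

1 + K_p·G(s) = 0 gives s² + 7s + 33.2 = 0.
Matching s² + 2ζω_n s + ω_n²: ω_n = √33.2 = 5.762 rad/s and 2ζω_n = 7, so ζ = 7/(2·5.762) = 0.607.

ω_n = 5.76 rad/s, ζ = 0.607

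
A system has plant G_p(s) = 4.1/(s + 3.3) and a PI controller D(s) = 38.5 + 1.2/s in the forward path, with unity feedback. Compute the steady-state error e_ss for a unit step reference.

The open loop D(s)G_p(s) has a pole at the origin (type 1), so the static position error constant is infinite and e_ss = 1/(1+∞) = 0.

0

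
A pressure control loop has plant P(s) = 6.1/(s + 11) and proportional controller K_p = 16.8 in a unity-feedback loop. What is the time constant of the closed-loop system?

Closed-loop transfer function: T(s) = K_p·P(s)/(1 + K_p·P(s)) = 102.5/(s + 11 + 102.5) = 102.5/(s + 113.5).
Time constant τ = 1/113.5 = 0.00881 s.

τ = 0.00881 s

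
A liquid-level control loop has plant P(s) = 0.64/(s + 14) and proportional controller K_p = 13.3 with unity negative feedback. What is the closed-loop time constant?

Closed-loop transfer function: T(s) = K_p·P(s)/(1 + K_p·P(s)) = 8.512/(s + 14 + 8.512) = 8.512/(s + 22.51).
Time constant τ = 1/22.51 = 0.0444 s.

τ = 0.0444 s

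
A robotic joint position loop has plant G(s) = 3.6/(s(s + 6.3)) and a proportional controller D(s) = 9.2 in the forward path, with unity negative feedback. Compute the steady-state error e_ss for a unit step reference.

The open loop D(s)G(s) has a pole at the origin (type 1), so the static position error constant is infinite and e_ss = 1/(1+∞) = 0.

0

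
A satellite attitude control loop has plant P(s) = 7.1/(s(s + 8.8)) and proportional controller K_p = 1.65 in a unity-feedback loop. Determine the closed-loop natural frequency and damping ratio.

ω_n = 3.42 rad/s, ζ = 1.29

1 + K_p·P(s) = 0 gives s² + 8.8s + 11.71 = 0.
So ω_n² = 11.71 ⇒ ω_n = 3.423 rad/s, and ζ = 8.8/(2ω_n) = 1.29.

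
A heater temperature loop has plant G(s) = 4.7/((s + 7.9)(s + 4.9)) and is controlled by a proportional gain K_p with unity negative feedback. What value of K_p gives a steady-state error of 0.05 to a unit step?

The loop is type 0, so e_ss(step) = 1/(1 + K_pos) with K_pos = K_p·G(0).
G(0) = 0.1214. Require 1/(1 + K_p·0.1214) = 0.05, so 1 + 0.1214·K_p = 20.
K_p = (20 − 1)/0.1214 = 156.

K_p = 156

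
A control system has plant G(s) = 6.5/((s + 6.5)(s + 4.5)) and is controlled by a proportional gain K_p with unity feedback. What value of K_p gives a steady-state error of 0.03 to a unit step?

K_p = 146

Steady-state error for a unit step on this type-0 loop is 1/(1 + K_p·G(0)).
G(0) = 0.2222. Require 1/(1 + K_p·0.2222) = 0.03, so 1 + 0.2222·K_p = 33.33.
K_p = (33.33 − 1)/0.2222 = 146.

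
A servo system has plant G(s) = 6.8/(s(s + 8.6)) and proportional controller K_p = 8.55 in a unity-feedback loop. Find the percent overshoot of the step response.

The closed-loop denominator s² + 8.6s + 58.14 gives ω_n = √58.14 = 7.625 and ζ = 8.6/(2ω_n) = 0.5639.
%OS = 100·exp(−πζ/√(1−ζ²)) = 100·exp(−π·0.5639/√0.682) = 11.7%.

11.7%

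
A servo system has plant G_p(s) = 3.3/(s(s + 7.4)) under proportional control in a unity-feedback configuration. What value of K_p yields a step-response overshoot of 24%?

K_p = 24.3

From %OS = 100·exp(−πζ/√(1−ζ²)) = 24%, ζ = −ln(0.24)/√(π²+ln²(0.24)) = 0.4136.
Characteristic equation s² + 7.4s + 3.3K_p = 0 gives ζ = 7.4/(2√(3.3K_p)).
Setting ζ = 0.4136: √(3.3K_p) = 7.4/(2·0.4136) = 8.946, so K_p = 80.03/3.3 = 24.3.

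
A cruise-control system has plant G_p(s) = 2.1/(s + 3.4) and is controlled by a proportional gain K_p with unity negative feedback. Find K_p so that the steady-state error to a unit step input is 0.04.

K_p = 38.9

Steady-state error for a unit step on this type-0 loop is 1/(1 + K_p·G_p(0)).
G_p(0) = 0.6176. Require 1/(1 + K_p·0.6176) = 0.04, so 1 + 0.6176·K_p = 25.
K_p = (25 − 1)/0.6176 = 38.9.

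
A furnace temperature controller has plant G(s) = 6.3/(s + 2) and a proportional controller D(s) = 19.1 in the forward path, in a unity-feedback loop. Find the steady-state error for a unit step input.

The loop is type 0. Static position error constant K_pos = D(0)·G(0) = 19.1·3.15 = 60.17.
Steady-state error to a unit step: e_ss = 1/(1+K_pos) = 1/61.17 = 0.0163.

0.0163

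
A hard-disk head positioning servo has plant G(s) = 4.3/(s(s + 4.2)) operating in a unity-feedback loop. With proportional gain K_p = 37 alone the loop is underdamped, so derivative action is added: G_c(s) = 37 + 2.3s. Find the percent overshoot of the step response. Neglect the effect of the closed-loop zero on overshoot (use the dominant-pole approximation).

12.1%

Forward path: (37 + 2.3s)·4.3/(s(s+4.2)). The closed-loop characteristic equation is s² + (4.2 + 4.3·2.3)s + 4.3·37 = 0.
That is s² + 14.09s + 159.1 = 0, so ω_n = 12.61 rad/s and ζ = 14.09/(2·12.61) = 0.5585.
%OS = 100·exp(−πζ/√(1−ζ²)) = 12.1%.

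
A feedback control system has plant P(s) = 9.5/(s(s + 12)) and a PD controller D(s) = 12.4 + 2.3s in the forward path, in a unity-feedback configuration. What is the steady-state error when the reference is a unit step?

0

The open loop D(s)P(s) has a pole at the origin (type 1), so the static position error constant is infinite and e_ss = 1/(1+∞) = 0.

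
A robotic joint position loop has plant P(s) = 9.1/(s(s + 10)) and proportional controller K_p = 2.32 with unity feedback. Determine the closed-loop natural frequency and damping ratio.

1 + K_p·P(s) = 0 gives s² + 10s + 21.11 = 0.
Matching s² + 2ζω_n s + ω_n²: ω_n = √21.11 = 4.595 rad/s and 2ζω_n = 10, so ζ = 10/(2·4.595) = 1.09.

ω_n = 4.59 rad/s, ζ = 1.09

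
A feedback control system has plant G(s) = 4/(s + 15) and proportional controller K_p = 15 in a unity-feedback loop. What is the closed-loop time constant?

τ = 0.0133 s

Closed-loop transfer function: T(s) = K_p·G(s)/(1 + K_p·G(s)) = 60/(s + 15 + 60) = 60/(s + 75).
Time constant τ = 1/75 = 0.0133 s.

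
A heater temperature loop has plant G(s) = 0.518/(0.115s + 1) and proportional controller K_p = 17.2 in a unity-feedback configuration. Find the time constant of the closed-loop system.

Closed loop: T(s) = K_p·G/(1+K_p·G) = 8.91/(0.115s + 1 + 8.91), with pole at s = −(1 + 8.91)/0.115 = −86.17.
Closed-loop time constant τ = 1/86.17 = 0.0116 s.

τ = 0.0116 s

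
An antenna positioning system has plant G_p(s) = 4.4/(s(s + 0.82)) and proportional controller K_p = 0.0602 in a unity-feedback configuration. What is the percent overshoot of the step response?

1.59%

Closed-loop characteristic equation: s² + 0.82s + 0.2649 = 0, so ω_n = 0.5147 rad/s and ζ = 0.82/(2·0.5147) = 0.7966.
%OS = 100·exp(−πζ/√(1−ζ²)) = 100·exp(−π·0.7966/√0.3654) = 1.59%.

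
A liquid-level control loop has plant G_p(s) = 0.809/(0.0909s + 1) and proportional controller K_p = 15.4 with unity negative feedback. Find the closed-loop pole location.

s = -148.1

Closed loop: T(s) = K_p·G_p/(1+K_p·G_p) = 12.46/(0.0909s + 1 + 12.46), with pole at s = −(1 + 12.46)/0.0909 = −148.1.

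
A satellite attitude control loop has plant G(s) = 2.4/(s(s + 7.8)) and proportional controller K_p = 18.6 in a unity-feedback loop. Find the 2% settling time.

T_s ≈ 1.03 s

Closed-loop characteristic equation: s² + 7.8s + 44.64 = 0, so ω_n = 6.681 rad/s and ζ = 7.8/(2·6.681) = 0.5837.
2% settling time T_s ≈ 4/(ζω_n) = 4/3.9 = 1.03 s.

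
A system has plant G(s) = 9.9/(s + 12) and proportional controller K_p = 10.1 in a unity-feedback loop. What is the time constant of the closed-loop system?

Closed-loop transfer function: T(s) = K_p·G(s)/(1 + K_p·G(s)) = 99.99/(s + 12 + 99.99) = 99.99/(s + 112).
Time constant τ = 1/112 = 0.00893 s.

τ = 0.00893 s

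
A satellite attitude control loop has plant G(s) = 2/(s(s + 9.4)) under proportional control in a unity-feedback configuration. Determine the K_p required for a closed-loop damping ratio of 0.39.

Closed-loop characteristic equation: s² + 9.4s + K_p·2 = 0.
So ω_n = √(2K_p) and 2ζω_n = 9.4, giving ζ = 9.4/(2√(2K_p)).
Setting ζ = 0.39: √(2K_p) = 9.4/(2·0.39) = 12.05, so K_p = 145.2/2 = 72.6.

K_p = 72.6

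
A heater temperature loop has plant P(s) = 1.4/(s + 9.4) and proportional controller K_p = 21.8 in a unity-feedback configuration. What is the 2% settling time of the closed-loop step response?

T_s ≈ 0.1 s

Closed-loop transfer function: T(s) = K_p·P(s)/(1 + K_p·P(s)) = 30.52/(s + 9.4 + 30.52) = 30.52/(s + 39.92).
Time constant τ = 1/39.92 = 0.02505 s, so the 2% settling time is about 4τ = 0.1 s.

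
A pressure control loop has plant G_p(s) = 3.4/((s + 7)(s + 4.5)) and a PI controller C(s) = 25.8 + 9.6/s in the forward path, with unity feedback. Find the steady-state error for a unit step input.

The open loop C(s)G_p(s) has a pole at the origin (type 1), so the static position error constant is infinite and e_ss = 1/(1+∞) = 0.

0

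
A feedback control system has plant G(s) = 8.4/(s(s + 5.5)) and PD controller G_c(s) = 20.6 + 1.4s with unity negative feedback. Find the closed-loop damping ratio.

Forward path: (20.6 + 1.4s)·8.4/(s(s+5.5)). The closed-loop characteristic equation is s² + (5.5 + 8.4·1.4)s + 8.4·20.6 = 0.
That is s² + 17.26s + 173 = 0, so ω_n = 13.15 rad/s and ζ = 17.26/(2·13.15) = 0.6561.

ζ = 0.656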